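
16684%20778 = 16684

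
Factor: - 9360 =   -  2^4*3^2*5^1*13^1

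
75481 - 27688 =47793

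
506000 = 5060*100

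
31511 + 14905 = 46416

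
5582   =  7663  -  2081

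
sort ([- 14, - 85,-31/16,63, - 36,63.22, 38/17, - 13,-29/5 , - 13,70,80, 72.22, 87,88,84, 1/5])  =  [ - 85, - 36, - 14,-13  , - 13,-29/5, - 31/16, 1/5,38/17, 63, 63.22,70, 72.22 , 80,84,87, 88]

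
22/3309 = 22/3309 = 0.01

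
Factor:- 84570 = -2^1* 3^1*5^1*2819^1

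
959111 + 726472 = 1685583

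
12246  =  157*78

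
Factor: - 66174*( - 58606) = 2^2*3^1*41^1*269^1*29303^1 = 3878193444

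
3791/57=3791/57 = 66.51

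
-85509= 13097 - 98606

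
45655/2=22827 + 1/2 = 22827.50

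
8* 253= 2024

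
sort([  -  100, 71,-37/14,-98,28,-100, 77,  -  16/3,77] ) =[-100, - 100, - 98, - 16/3,- 37/14,28,71,77, 77] 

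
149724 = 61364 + 88360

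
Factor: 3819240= 2^3*3^2*5^1 * 103^2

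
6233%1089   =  788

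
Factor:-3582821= - 11^1 * 37^1*8803^1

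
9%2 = 1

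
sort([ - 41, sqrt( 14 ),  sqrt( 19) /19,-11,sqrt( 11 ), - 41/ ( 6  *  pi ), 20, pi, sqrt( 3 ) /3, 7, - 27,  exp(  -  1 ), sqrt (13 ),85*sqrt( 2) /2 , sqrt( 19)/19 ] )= [ - 41,-27, - 11, - 41/( 6*pi ), sqrt( 19 )/19, sqrt( 19 )/19 , exp( - 1), sqrt( 3) /3,pi, sqrt(11 ),sqrt( 13)  ,  sqrt( 14 ),7,20, 85 * sqrt( 2)/2] 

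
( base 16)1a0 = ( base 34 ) C8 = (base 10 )416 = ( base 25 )GG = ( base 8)640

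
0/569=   0 = 0.00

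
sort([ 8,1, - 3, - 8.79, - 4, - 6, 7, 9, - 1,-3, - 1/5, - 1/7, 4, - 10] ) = [ -10, - 8.79, - 6, - 4, - 3, - 3, - 1, - 1/5, - 1/7,1,4, 7 , 8, 9 ] 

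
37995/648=12665/216 = 58.63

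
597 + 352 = 949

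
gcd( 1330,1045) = 95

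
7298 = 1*7298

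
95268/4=23817= 23817.00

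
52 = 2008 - 1956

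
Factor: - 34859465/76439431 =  - 5^1*83^( - 1)*920957^( - 1 ) * 6971893^1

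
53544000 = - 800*(  -  66930 )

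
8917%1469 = 103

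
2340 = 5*468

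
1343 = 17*79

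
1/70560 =1/70560 = 0.00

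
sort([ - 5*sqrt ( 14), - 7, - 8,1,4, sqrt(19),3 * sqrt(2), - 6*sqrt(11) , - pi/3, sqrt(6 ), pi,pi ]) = [ - 6* sqrt(11), - 5*sqrt( 14), - 8 , - 7, - pi/3,1,sqrt(6),pi,pi,4,3*sqrt(2 ),sqrt(19) ] 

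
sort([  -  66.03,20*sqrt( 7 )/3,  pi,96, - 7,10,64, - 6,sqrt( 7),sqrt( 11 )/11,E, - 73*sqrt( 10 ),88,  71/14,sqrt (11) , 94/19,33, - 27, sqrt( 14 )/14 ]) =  [ - 73*sqrt(10 ), - 66.03, - 27, - 7, -6,sqrt(14 )/14,sqrt (11) /11,sqrt ( 7 ), E, pi,sqrt(11 ),94/19, 71/14,10, 20*sqrt (7) /3, 33,64,88, 96 ]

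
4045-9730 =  - 5685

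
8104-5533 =2571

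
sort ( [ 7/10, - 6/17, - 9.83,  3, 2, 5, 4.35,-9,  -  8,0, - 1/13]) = [ - 9.83, - 9, - 8, - 6/17 ,-1/13,0, 7/10, 2,3,4.35,5]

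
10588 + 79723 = 90311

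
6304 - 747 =5557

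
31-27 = 4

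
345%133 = 79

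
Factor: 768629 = 768629^1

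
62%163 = 62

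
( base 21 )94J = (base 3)12120211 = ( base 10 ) 4072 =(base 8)7750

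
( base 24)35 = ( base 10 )77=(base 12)65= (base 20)3H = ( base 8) 115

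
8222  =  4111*2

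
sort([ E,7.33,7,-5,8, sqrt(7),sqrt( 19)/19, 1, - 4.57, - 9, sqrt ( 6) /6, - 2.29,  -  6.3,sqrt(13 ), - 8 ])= [ - 9,  -  8, - 6.3,  -  5, - 4.57 ,- 2.29, sqrt(19 ) /19,sqrt( 6) /6,1, sqrt (7), E,sqrt(13 ),7, 7.33,8 ] 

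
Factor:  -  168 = -2^3*3^1*7^1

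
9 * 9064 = 81576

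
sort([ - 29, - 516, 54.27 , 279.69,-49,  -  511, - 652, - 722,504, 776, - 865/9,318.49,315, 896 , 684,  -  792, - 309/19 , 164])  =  [ - 792, - 722, - 652, - 516, - 511, - 865/9, - 49,-29, - 309/19, 54.27, 164,279.69,  315, 318.49 , 504,684,776 , 896]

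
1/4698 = 1/4698 =0.00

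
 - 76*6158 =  - 468008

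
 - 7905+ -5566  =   - 13471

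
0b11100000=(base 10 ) 224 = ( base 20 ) B4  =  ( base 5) 1344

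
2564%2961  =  2564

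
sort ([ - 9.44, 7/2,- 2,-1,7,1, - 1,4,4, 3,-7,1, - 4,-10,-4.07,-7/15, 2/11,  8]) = [ - 10,-9.44, - 7,-4.07,-4,-2,-1, - 1, - 7/15, 2/11, 1,1,  3 , 7/2, 4, 4, 7, 8 ]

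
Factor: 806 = 2^1*13^1* 31^1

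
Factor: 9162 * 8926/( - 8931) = - 2^2*3^1*13^( - 1)*229^( - 1 )*509^1*4463^1 = - 27260004/2977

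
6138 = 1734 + 4404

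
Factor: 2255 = 5^1*11^1*41^1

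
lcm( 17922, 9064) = 788568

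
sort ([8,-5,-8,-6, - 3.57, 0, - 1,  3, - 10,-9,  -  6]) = [-10,-9, - 8, - 6 , - 6,-5,  -  3.57, - 1, 0, 3, 8] 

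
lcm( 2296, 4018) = 16072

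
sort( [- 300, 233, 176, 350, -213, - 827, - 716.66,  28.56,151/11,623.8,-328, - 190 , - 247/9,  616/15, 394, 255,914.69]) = [ - 827,- 716.66,-328, - 300,  -  213,-190 , - 247/9,151/11, 28.56, 616/15 , 176,  233, 255 , 350, 394, 623.8,914.69]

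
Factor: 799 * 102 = 81498 = 2^1*3^1 * 17^2 * 47^1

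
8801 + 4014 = 12815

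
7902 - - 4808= 12710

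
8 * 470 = 3760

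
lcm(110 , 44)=220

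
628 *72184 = 45331552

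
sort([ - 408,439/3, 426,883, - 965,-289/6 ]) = [ - 965,  -  408, - 289/6, 439/3 , 426,883]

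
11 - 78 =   -  67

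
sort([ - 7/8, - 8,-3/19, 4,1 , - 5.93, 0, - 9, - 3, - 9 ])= [-9,- 9, - 8,  -  5.93 , - 3, - 7/8, - 3/19, 0, 1 , 4]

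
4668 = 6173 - 1505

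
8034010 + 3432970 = 11466980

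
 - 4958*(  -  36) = 178488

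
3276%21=0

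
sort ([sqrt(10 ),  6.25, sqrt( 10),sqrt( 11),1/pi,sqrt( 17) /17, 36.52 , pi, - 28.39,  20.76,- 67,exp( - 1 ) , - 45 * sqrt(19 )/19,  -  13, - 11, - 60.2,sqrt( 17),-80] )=[ - 80, - 67,- 60.2, - 28.39, - 13, - 11,- 45*sqrt (19) /19,sqrt(  17 )/17,1/pi, exp(-1), pi, sqrt(10 ),sqrt(10),sqrt( 11),sqrt( 17), 6.25,20.76, 36.52 ] 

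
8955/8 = 1119 + 3/8 = 1119.38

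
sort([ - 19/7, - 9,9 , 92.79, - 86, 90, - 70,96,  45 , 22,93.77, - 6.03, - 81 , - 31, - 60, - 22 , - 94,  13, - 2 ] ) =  [-94, - 86, - 81, - 70 ,-60, - 31  , - 22, - 9, - 6.03, - 19/7, - 2,9,13 , 22,45,90,92.79, 93.77 , 96]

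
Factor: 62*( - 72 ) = -2^4  *3^2*31^1=- 4464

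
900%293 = 21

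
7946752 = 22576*352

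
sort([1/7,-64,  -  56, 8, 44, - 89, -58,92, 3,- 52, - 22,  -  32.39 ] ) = [ - 89, - 64  , - 58,-56,  -  52 ,-32.39, - 22, 1/7 , 3,8, 44,92 ] 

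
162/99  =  18/11 = 1.64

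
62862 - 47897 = 14965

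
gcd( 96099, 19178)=1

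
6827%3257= 313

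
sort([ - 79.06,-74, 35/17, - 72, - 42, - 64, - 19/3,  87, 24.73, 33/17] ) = [ - 79.06, - 74, - 72, - 64, - 42, - 19/3, 33/17,35/17,24.73,87]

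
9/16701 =3/5567 = 0.00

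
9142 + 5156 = 14298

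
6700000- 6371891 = 328109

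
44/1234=22/617 = 0.04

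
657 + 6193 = 6850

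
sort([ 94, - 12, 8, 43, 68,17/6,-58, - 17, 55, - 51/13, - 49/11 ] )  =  [ - 58, - 17, - 12, - 49/11, - 51/13,17/6,8,43,55,  68,94 ]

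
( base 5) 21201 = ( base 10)1426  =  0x592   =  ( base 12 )9aa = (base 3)1221211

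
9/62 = 9/62= 0.15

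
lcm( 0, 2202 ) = 0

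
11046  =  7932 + 3114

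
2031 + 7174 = 9205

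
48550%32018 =16532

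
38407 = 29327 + 9080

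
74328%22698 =6234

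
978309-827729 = 150580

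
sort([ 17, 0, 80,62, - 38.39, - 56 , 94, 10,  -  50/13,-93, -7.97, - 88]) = [ - 93, - 88, -56, - 38.39, - 7.97, - 50/13, 0, 10,17 , 62, 80,94]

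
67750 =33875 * 2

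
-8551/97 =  - 89 + 82/97 = - 88.15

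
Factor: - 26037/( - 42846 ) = 2^( - 1)*3^1 * 11^1 * 37^( - 1 )*193^( - 1) * 263^1= 8679/14282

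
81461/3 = 27153 + 2/3= 27153.67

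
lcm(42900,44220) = 2874300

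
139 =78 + 61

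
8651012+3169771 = 11820783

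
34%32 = 2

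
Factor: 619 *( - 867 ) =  - 3^1*17^2*619^1 = -  536673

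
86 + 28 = 114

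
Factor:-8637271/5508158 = -2^(- 1)*103^1*1621^ (-1 ) *1699^( - 1)*83857^1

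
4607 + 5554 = 10161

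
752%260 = 232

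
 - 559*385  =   - 215215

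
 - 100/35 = - 3 +1/7= - 2.86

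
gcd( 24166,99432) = 2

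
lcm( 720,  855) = 13680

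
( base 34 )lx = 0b1011101011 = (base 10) 747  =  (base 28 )qj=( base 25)14M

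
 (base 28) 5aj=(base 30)4kj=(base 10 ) 4219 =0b1000001111011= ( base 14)1775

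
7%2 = 1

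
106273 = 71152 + 35121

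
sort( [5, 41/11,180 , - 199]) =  [  -  199,41/11,5,180]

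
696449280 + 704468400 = 1400917680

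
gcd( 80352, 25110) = 5022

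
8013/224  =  35+173/224 = 35.77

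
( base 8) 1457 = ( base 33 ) ON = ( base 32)PF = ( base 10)815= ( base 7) 2243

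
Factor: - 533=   -  13^1*41^1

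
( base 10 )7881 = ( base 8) 17311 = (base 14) 2C2D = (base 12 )4689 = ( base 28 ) A1D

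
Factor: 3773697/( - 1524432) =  - 2^( - 4)*7^(-1 )*13^( - 1 )*349^( - 1 ) *743^1*1693^1 = - 1257899/508144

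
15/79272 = 5/26424 = 0.00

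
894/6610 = 447/3305 = 0.14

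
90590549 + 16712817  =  107303366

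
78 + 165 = 243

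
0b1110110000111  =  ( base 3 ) 101100222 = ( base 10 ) 7559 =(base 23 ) E6F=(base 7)31016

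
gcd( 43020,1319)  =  1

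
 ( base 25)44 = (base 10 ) 104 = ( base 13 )80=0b1101000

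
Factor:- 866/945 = -2^1 *3^(  -  3)*5^ (-1 )*7^( - 1)*433^1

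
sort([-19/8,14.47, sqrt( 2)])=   [ - 19/8, sqrt( 2) , 14.47] 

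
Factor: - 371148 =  - 2^2*3^1  *  157^1*197^1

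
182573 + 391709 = 574282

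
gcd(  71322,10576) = 2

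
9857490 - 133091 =9724399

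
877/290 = 3+ 7/290  =  3.02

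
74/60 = 37/30= 1.23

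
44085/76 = 580+ 5/76 = 580.07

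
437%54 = 5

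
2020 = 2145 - 125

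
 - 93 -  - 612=519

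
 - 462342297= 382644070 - 844986367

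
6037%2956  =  125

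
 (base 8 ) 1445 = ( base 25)175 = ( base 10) 805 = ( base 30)QP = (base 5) 11210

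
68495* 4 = 273980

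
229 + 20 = 249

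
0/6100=0 = 0.00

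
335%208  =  127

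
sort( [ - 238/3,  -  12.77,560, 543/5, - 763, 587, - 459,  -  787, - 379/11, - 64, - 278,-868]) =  [- 868, - 787,  -  763, - 459, - 278, -238/3 , - 64, - 379/11,  -  12.77,543/5,  560, 587]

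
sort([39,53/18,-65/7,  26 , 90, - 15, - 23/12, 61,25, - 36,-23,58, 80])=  [ - 36,-23,-15, - 65/7, - 23/12,53/18,25,26, 39,58 , 61, 80,90] 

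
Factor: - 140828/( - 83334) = 2^1*3^ ( - 1 ) * 43^ (- 1)*109^1 = 218/129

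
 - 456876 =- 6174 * 74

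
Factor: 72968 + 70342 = 2^1*3^1*5^1*17^1 * 281^1 = 143310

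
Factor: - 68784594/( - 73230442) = 34392297/36615221 = 3^1 * 47^1* 243917^1*36615221^(-1)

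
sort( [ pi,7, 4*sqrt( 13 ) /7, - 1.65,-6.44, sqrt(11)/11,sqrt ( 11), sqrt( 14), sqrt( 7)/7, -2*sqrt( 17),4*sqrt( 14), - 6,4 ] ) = [-2*sqrt(17 ) ,-6.44, - 6,-1.65, sqrt( 11)/11,  sqrt ( 7 ) /7, 4*sqrt( 13)/7,  pi, sqrt( 11), sqrt( 14),4, 7, 4 * sqrt (14)] 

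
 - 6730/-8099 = 6730/8099= 0.83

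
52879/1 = 52879 = 52879.00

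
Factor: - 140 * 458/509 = -2^3*5^1*7^1*229^1*509^( - 1) = - 64120/509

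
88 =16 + 72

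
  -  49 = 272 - 321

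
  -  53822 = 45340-99162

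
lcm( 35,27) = 945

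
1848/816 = 2 + 9/34 = 2.26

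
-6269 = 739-7008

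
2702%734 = 500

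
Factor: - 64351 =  - 7^1 * 29^1*317^1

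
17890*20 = 357800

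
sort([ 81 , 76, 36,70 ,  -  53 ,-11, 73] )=[- 53 , - 11,36, 70,73,76,81 ] 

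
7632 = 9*848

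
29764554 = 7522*3957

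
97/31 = 97/31 = 3.13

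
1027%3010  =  1027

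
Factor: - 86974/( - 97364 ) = 2^( - 1 )*101^ ( - 1) *241^(-1)*43487^1 = 43487/48682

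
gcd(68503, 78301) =1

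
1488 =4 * 372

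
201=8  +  193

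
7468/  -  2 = - 3734  +  0/1 = - 3734.00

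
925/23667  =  925/23667= 0.04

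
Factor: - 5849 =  - 5849^1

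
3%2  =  1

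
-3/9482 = -3/9482 =- 0.00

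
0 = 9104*0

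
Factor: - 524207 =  - 113^1*4639^1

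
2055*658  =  1352190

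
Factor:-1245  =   - 3^1*5^1*83^1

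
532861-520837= 12024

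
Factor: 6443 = 17^1*379^1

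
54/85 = 54/85 = 0.64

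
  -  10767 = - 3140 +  - 7627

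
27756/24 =1156 + 1/2 =1156.50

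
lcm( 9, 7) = 63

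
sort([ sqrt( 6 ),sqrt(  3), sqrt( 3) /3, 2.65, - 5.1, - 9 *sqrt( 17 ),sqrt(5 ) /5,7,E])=[- 9 * sqrt( 17 ), - 5.1,  sqrt (5 ) /5, sqrt ( 3)/3,sqrt( 3 ), sqrt( 6),2.65,E,7 ]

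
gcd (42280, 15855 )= 5285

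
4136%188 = 0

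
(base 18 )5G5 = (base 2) 11101111001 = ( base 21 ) 472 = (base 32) 1RP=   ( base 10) 1913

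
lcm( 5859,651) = 5859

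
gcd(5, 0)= 5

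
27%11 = 5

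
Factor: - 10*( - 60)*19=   2^3 * 3^1 * 5^2 * 19^1 = 11400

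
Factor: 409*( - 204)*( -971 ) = 81016356 =2^2*3^1*17^1* 409^1 * 971^1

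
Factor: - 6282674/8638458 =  - 3141337/4319229  =  - 3^( - 1)*37^1*59^1*1439^1*1439743^( - 1)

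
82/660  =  41/330 = 0.12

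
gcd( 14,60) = 2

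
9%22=9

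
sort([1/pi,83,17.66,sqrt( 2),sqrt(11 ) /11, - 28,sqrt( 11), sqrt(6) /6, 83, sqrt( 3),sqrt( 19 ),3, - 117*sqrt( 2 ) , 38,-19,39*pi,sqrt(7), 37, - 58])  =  [ - 117*sqrt (2),  -  58, - 28, - 19, sqrt(11 )/11, 1/pi , sqrt(6) /6,sqrt( 2 ) , sqrt(3 ),sqrt( 7), 3,sqrt( 11 ),sqrt( 19 ),17.66,37, 38, 83,83,39*pi ]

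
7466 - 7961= - 495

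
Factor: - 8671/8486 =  - 2^( - 1)*13^1 * 23^1*29^1*4243^( - 1)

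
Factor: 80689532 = 2^2*7^1 * 11^1 * 53^1 * 4943^1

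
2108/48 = 527/12 = 43.92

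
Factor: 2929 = 29^1*101^1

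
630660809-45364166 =585296643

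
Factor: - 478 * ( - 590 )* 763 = 215181260= 2^2*5^1*7^1 * 59^1 * 109^1*239^1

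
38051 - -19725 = 57776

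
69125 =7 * 9875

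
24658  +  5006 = 29664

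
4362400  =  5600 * 779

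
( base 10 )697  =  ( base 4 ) 22321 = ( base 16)2b9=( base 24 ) 151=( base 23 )177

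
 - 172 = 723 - 895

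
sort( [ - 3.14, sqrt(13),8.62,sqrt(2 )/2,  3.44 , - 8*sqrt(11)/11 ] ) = [ - 3.14, - 8*sqrt(11 ) /11,  sqrt(2)/2, 3.44,sqrt ( 13 ), 8.62 ] 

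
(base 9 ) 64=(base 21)2g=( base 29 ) 20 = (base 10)58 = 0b111010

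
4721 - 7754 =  - 3033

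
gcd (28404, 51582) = 6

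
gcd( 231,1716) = 33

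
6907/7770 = 6907/7770 = 0.89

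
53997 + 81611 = 135608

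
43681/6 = 43681/6 = 7280.17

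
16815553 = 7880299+8935254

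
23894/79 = 302  +  36/79 = 302.46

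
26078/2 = 13039 = 13039.00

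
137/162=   137/162 = 0.85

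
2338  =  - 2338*( - 1 ) 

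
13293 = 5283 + 8010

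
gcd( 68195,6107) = 1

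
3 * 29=87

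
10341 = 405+9936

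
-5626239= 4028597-9654836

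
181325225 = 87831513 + 93493712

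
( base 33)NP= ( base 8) 1420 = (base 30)Q4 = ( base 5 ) 11114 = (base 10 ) 784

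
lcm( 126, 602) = 5418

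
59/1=59 = 59.00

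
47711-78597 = -30886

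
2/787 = 2/787 = 0.00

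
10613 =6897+3716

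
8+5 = 13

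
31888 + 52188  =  84076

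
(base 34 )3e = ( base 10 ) 116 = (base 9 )138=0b1110100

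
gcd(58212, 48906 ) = 198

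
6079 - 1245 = 4834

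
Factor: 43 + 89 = 132 = 2^2*3^1 *11^1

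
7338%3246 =846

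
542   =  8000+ - 7458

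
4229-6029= -1800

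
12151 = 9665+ 2486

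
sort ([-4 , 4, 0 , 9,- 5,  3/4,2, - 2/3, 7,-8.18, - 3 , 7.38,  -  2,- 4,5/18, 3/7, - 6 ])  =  [ -8.18, - 6, - 5, - 4, - 4, - 3,-2 , - 2/3, 0 , 5/18,3/7, 3/4,2, 4,7, 7.38, 9 ]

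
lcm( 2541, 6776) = 20328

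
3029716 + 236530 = 3266246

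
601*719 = 432119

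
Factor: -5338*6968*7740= - 2^6*3^2*5^1*13^1 * 17^1*43^1*67^1*157^1 = - 287890724160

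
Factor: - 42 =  - 2^1*3^1*7^1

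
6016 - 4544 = 1472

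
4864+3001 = 7865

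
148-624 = -476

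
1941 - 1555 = 386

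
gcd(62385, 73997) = 1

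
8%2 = 0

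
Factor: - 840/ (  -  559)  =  2^3 * 3^1*5^1*7^1 * 13^( - 1 )*43^( - 1)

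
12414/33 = 376+ 2/11 = 376.18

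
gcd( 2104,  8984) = 8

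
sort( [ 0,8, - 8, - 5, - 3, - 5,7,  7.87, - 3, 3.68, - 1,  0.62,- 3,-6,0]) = [ - 8, - 6,-5, - 5, - 3, - 3, - 3, - 1, 0,0,0.62,3.68, 7,7.87,8]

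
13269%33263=13269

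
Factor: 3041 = 3041^1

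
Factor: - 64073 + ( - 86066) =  - 150139  =  - 11^1*13649^1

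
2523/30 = 841/10 = 84.10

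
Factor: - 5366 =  - 2^1*2683^1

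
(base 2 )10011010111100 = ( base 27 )dg7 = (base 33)93G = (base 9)14537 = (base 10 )9916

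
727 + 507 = 1234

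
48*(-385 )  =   - 18480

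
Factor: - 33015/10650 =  - 31/10  =  -2^(  -  1) *5^( - 1 )*31^1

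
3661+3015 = 6676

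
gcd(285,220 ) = 5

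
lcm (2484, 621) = 2484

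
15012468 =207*72524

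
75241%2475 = 991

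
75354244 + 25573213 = 100927457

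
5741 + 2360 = 8101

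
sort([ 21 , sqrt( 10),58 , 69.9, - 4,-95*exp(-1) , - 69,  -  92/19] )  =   [ - 69,  -  95*exp( - 1 ), - 92/19,  -  4, sqrt( 10),  21, 58 , 69.9]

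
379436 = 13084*29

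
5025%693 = 174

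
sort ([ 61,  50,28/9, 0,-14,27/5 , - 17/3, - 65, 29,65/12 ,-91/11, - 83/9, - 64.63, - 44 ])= [ - 65, - 64.63, - 44, - 14, - 83/9,- 91/11,  -  17/3,0,28/9, 27/5,65/12,29 , 50,  61 ] 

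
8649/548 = 15 + 429/548= 15.78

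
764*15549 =11879436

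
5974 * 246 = 1469604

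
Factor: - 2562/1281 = - 2 = -2^1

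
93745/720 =18749/144 = 130.20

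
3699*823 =3044277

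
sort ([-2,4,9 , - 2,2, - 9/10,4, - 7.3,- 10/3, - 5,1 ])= [ - 7.3 , - 5,-10/3, - 2, - 2, - 9/10,1,2, 4,4,9]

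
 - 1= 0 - 1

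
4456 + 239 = 4695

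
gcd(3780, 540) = 540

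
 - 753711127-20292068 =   -  774003195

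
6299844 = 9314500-3014656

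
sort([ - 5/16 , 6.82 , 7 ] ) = [ - 5/16, 6.82,  7 ]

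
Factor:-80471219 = - 89^1*337^1*2683^1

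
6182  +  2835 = 9017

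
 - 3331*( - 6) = 19986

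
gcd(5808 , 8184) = 264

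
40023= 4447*9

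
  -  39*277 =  -10803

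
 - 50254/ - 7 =50254/7 = 7179.14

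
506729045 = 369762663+136966382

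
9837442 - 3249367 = 6588075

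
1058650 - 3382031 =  - 2323381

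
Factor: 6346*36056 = 228811376 = 2^4*19^1 * 167^1*4507^1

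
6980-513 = 6467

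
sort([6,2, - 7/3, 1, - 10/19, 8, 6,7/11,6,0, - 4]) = [ - 4, - 7/3, - 10/19 , 0,  7/11, 1,2, 6,6,6,8 ]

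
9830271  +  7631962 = 17462233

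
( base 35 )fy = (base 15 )274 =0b1000101111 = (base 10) 559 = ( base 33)gv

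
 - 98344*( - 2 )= 196688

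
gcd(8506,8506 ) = 8506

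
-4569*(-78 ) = 356382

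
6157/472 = 6157/472  =  13.04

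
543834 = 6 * 90639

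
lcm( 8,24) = 24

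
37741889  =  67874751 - 30132862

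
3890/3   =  3890/3 = 1296.67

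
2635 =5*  527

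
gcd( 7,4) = 1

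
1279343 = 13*98411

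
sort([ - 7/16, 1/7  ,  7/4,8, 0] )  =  [ - 7/16,  0, 1/7, 7/4, 8] 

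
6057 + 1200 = 7257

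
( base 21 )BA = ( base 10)241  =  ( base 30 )81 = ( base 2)11110001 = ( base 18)d7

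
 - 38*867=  - 32946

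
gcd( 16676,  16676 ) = 16676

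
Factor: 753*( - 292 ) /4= - 54969 = -3^1*73^1*251^1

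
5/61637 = 5/61637 = 0.00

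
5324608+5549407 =10874015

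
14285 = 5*2857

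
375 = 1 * 375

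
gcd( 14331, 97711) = 1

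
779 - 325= 454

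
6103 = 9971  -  3868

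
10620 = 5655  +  4965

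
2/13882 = 1/6941=0.00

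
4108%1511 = 1086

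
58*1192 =69136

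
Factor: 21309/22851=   7103/7617 = 3^( - 1) * 2539^( - 1)*7103^1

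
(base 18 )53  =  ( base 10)93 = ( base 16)5D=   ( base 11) 85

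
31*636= 19716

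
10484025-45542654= - 35058629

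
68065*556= 37844140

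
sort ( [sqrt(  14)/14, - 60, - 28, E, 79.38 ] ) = [ - 60, - 28, sqrt( 14) /14,E, 79.38 ]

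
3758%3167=591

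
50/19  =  50/19 = 2.63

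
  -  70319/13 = - 5410 + 11/13 = - 5409.15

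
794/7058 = 397/3529 = 0.11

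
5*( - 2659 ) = -13295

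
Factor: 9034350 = 2^1*3^1* 5^2 * 13^1*41^1*113^1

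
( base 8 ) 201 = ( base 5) 1004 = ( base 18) 73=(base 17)7a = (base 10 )129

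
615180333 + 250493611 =865673944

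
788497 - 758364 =30133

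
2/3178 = 1/1589 = 0.00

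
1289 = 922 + 367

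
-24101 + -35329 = -59430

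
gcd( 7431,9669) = 3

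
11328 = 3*3776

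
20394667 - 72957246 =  - 52562579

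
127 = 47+80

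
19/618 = 19/618 = 0.03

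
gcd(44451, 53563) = 1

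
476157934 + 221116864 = 697274798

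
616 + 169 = 785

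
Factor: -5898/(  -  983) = 6 = 2^1*3^1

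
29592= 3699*8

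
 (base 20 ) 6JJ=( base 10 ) 2799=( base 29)39F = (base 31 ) 2s9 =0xAEF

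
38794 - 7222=31572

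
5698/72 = 79+5/36 =79.14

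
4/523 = 4/523 = 0.01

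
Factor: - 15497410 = -2^1*5^1*1549741^1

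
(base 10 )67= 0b1000011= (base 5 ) 232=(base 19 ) 3a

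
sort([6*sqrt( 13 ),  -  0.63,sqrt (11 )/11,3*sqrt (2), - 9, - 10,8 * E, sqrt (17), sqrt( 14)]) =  [-10,-9, - 0.63,sqrt( 11)/11,sqrt(14),sqrt( 17),3*sqrt (2), 6*sqrt(13 ), 8*E]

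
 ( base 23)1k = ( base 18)27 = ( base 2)101011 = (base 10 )43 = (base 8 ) 53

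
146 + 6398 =6544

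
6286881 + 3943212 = 10230093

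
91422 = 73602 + 17820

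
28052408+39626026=67678434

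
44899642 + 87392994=132292636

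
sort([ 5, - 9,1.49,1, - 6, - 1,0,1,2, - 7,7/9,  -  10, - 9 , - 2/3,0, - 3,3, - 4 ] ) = [ - 10, - 9,  -  9, - 7, - 6, - 4, - 3, - 1, - 2/3,0,0,  7/9, 1,1,1.49,  2,3,5]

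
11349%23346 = 11349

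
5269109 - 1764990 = 3504119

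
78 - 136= - 58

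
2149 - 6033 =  -3884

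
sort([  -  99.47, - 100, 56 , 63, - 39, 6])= [ - 100, - 99.47, - 39, 6,56,63] 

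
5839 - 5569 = 270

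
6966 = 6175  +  791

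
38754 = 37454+1300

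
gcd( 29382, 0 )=29382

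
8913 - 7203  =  1710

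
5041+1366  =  6407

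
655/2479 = 655/2479 = 0.26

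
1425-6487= - 5062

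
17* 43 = 731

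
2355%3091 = 2355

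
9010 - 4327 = 4683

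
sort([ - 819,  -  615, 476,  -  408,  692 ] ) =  [ - 819, - 615,- 408, 476,  692 ] 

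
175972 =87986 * 2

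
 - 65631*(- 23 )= 1509513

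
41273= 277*149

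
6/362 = 3/181 = 0.02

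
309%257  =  52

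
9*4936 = 44424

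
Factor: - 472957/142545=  - 3^(  -  1 )*5^(  -  1 ) * 13^( - 1) * 647^1 = -  647/195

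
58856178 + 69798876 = 128655054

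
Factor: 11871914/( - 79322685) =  - 2^1*3^( - 1)*  5^( - 1 )*13^( - 3 )*29^(-1) * 83^( - 1 )*1399^1 *4243^1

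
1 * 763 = 763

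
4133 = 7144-3011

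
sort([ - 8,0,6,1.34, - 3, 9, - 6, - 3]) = [ -8, - 6, - 3, - 3, 0, 1.34, 6, 9] 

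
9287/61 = 9287/61 = 152.25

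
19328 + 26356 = 45684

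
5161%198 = 13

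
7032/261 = 2344/87 =26.94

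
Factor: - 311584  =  -2^5*7^1*13^1*107^1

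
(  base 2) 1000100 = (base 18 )3e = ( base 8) 104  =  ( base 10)68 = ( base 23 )2m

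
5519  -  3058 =2461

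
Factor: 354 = 2^1*3^1 * 59^1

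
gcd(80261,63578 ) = 83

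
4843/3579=4843/3579=1.35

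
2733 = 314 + 2419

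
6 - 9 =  - 3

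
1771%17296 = 1771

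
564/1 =564 = 564.00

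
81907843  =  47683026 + 34224817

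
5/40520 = 1/8104 = 0.00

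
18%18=0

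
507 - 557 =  - 50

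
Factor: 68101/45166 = 6191/4106 = 2^( - 1)*41^1*151^1*2053^ ( - 1 ) 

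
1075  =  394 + 681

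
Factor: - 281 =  - 281^1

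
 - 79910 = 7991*( - 10)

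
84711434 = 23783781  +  60927653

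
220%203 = 17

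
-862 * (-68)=58616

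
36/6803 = 36/6803 = 0.01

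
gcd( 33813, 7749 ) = 9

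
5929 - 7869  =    -  1940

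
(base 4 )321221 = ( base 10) 3689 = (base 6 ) 25025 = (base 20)949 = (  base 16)E69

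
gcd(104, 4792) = 8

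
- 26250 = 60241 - 86491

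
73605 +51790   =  125395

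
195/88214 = 195/88214 = 0.00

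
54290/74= 733 + 24/37 = 733.65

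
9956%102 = 62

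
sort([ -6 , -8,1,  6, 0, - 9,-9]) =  [ - 9, - 9, - 8, - 6, 0, 1,6] 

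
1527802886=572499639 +955303247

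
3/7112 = 3/7112 = 0.00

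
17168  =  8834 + 8334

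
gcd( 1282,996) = 2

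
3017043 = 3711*813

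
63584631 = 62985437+599194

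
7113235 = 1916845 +5196390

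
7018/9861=7018/9861  =  0.71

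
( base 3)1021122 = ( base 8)1647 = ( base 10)935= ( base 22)1kb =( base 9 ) 1248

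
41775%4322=2877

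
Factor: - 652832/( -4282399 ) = 2^5*11^( - 1)*23^1*73^( - 1 )* 887^1 * 5333^ ( - 1 ) 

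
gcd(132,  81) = 3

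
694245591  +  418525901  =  1112771492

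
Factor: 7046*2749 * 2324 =2^3*7^1 * 13^1*83^1*271^1*2749^1 = 45014611096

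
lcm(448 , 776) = 43456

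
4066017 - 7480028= - 3414011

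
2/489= 2/489=0.00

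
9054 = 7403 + 1651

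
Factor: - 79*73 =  - 73^1  *  79^1 = - 5767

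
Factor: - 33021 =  - 3^3*1223^1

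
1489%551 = 387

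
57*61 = 3477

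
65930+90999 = 156929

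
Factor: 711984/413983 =2^4*3^1*  7^1*13^1*53^(-1) * 73^( - 1)*107^ ( - 1)*163^1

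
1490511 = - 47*( - 31713)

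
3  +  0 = 3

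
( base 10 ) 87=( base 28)33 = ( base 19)4B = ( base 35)2h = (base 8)127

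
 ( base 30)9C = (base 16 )11a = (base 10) 282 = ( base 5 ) 2112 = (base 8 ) 432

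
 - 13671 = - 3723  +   - 9948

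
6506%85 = 46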